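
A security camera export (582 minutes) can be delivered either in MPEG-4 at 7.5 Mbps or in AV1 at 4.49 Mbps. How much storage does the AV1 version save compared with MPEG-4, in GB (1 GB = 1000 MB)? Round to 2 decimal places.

13.14 GB

582 min = 34920 s
MPEG-4: 7.500 Mbps × 34920 s = 261900.0 Mb = 32.737 GB.
AV1: 4.490 Mbps × 34920 s = 156790.8 Mb = 19.599 GB.
Saving: 32.737 − 19.599 = 13.139 GB.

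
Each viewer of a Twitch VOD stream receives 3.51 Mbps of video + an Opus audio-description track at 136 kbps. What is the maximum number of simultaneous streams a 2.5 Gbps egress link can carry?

685

Audio: 136 kbps = 0.136 Mbps.
Per-viewer media rate: 3.646 Mbps.
2.5 Gbps = 2,500 Mbps; 2,500 / 3.646 = 685.68 → 685 viewers.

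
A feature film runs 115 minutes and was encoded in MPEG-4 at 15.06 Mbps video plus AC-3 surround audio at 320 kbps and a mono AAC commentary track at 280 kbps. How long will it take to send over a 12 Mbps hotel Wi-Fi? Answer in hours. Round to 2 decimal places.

2.50 hours

115 min = 6900 s
Audio total: 320 + 280 = 600 kbps = 0.600 Mbps.
Total bitrate: 15.660 Mbps.
File: 15.660 Mbps × 6900 s = 108054.0 Mb.
At 12 Mbps: 108054.0 / 12 = 9004.5 s ≈ 2.5 hours.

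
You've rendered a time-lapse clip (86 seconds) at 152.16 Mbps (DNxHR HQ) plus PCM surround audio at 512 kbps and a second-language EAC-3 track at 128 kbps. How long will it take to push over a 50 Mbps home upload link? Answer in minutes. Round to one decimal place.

4.4 minutes

Audio total: 512 + 128 = 640 kbps = 0.640 Mbps.
Total bitrate: 152.800 Mbps.
File: 152.800 Mbps × 86 s = 13140.8 Mb.
At 50 Mbps: 13140.8 / 50 = 262.8 s ≈ 4.38 minutes.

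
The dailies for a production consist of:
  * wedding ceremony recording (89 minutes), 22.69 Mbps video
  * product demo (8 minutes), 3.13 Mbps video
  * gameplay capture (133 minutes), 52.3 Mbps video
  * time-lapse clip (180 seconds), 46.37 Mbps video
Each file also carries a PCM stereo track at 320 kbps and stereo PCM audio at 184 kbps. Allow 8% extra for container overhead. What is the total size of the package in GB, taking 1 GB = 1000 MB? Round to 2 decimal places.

74.98 GB

Audio total: 320 + 184 = 504 kbps = 0.504 Mbps.
wedding ceremony recording: 23.194 Mbps × 5340 s × 1.08 = 133764.4 Mb
product demo: 3.634 Mbps × 480 s × 1.08 = 1883.9 Mb
gameplay capture: 52.804 Mbps × 7980 s × 1.08 = 455086.0 Mb
time-lapse clip: 46.874 Mbps × 180 s × 1.08 = 9112.3 Mb
Total: 599846.6 Mb = 74980.8 MB.
= 74.98 GB.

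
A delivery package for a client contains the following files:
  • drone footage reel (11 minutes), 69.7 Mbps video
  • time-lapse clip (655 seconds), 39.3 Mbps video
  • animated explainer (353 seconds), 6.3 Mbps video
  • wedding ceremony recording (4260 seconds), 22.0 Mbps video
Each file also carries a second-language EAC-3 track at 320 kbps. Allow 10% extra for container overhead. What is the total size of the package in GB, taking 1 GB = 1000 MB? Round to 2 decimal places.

23.32 GB

Audio: 320 kbps = 0.320 Mbps.
drone footage reel: 70.020 Mbps × 660 s × 1.10 = 50834.5 Mb
time-lapse clip: 39.620 Mbps × 655 s × 1.10 = 28546.2 Mb
animated explainer: 6.620 Mbps × 353 s × 1.10 = 2570.5 Mb
wedding ceremony recording: 22.320 Mbps × 4260 s × 1.10 = 104591.5 Mb
Total: 186542.8 Mb = 23317.8 MB.
= 23.32 GB.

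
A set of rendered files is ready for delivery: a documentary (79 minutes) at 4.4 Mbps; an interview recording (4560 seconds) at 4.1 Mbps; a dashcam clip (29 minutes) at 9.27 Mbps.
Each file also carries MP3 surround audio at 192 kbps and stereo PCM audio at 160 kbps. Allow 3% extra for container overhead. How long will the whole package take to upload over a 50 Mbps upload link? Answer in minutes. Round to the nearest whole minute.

20 minutes

Audio total: 192 + 160 = 352 kbps = 0.352 Mbps.
documentary: 4.752 Mbps × 4740 s × 1.03 = 23200.2 Mb
interview recording: 4.452 Mbps × 4560 s × 1.03 = 20910.2 Mb
dashcam clip: 9.622 Mbps × 1740 s × 1.03 = 17244.5 Mb
Total: 61354.9 Mb = 7669.4 MB.
At 50 Mbps: 61354.9 / 50 = 1227 s ≈ 20.5 minutes.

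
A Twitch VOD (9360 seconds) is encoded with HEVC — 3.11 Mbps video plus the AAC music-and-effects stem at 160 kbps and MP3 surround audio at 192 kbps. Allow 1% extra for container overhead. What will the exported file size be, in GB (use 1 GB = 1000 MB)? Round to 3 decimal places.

4.091 GB

Audio total: 160 + 192 = 352 kbps = 0.352 Mbps.
Total bitrate: 3.11 + 0.352 = 3.462 Mbps.
Stream data: 3.462 Mbps × 9360 s = 32404.3 Mb.
With 1% container overhead: ×1.01.
32,728 Mb ÷ 8 = 4,091 MB → 4.091 GB.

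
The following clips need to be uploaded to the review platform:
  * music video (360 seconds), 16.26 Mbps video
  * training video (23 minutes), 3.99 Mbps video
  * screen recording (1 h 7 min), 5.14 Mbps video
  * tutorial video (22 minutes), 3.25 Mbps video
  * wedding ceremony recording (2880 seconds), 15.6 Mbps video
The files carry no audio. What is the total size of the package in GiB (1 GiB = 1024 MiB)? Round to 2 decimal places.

9.46 GiB

music video: 16.260 Mbps × 360 s = 5853.6 Mb
training video: 3.990 Mbps × 1380 s = 5506.2 Mb
screen recording: 5.140 Mbps × 4020 s = 20662.8 Mb
tutorial video: 3.250 Mbps × 1320 s = 4290.0 Mb
wedding ceremony recording: 15.600 Mbps × 2880 s = 44928.0 Mb
Total: 81240.6 Mb = 10155.1 MB.
= 9.458 GiB.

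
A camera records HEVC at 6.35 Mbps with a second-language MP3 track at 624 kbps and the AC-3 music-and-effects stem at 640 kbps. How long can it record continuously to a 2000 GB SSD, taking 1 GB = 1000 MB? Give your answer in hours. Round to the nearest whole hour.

Audio total: 624 + 640 = 1264 kbps = 1.264 Mbps.
Total bitrate: 6.35 + 1.264 = 7.614 Mbps.
Capacity: 2000 GB = 16,000,000 Mb.
Recording time: 16,000,000 / 7.614 = 2,101,392 s ≈ 584 hours.

584 hours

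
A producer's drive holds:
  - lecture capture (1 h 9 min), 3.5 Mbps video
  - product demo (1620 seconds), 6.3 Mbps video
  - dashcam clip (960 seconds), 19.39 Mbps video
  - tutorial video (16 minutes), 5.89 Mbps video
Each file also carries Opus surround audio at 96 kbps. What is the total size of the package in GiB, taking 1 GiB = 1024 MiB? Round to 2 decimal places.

5.79 GiB

Audio: 96 kbps = 0.096 Mbps.
lecture capture: 3.596 Mbps × 4140 s = 14887.4 Mb
product demo: 6.396 Mbps × 1620 s = 10361.5 Mb
dashcam clip: 19.486 Mbps × 960 s = 18706.6 Mb
tutorial video: 5.986 Mbps × 960 s = 5746.6 Mb
Total: 49702.1 Mb = 6212.8 MB.
= 5.786 GiB.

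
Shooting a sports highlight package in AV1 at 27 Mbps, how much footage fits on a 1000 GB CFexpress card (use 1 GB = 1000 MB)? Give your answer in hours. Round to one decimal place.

Capacity: 1000 GB = 8,000,000 Mb.
Recording time: 8,000,000 / 27.000 = 296,296 s ≈ 82.3 hours.

82.3 hours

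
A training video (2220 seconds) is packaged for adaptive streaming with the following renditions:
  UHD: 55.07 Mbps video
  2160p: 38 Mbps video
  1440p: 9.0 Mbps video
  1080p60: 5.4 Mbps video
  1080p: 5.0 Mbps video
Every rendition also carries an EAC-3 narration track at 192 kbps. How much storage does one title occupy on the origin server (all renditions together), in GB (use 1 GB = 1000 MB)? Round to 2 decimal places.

31.48 GB

Audio: 192 kbps = 0.192 Mbps.
Sum of rendition bitrates: (55.07+0.192) + (38+0.192) + (9.0+0.192) + (5.4+0.192) + (5.0+0.192) = 113.430 Mbps.
× 2220 s = 251,815 Mb = 31,477 MB = 31.48 GB.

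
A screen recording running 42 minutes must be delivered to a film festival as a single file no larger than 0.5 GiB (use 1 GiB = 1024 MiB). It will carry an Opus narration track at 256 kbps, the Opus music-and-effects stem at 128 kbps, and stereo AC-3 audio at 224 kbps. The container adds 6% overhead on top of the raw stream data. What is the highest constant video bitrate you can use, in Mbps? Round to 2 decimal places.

Budget: 0.5 GiB = 4295.0 Mb.
Stream payload after overhead: 4295.0 / 1.06 = 4051.9 Mb.
42 min = 2520 s
Total bitrate budget: 4051.9 Mb / 2520 s = 1.608 Mbps.
Audio total: 256 + 128 + 224 = 608 kbps = 0.608 Mbps.
Video: 1.608 − 0.608 = 1.000 Mbps.

1.00 Mbps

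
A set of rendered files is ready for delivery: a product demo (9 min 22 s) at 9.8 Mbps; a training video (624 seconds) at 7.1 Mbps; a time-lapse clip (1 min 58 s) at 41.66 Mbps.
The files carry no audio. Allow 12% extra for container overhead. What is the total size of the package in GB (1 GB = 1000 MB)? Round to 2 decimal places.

product demo: 9.800 Mbps × 562 s × 1.12 = 6168.5 Mb
training video: 7.100 Mbps × 624 s × 1.12 = 4962.0 Mb
time-lapse clip: 41.660 Mbps × 118 s × 1.12 = 5505.8 Mb
Total: 16636.3 Mb = 2079.5 MB.
= 2.080 GB.

2.08 GB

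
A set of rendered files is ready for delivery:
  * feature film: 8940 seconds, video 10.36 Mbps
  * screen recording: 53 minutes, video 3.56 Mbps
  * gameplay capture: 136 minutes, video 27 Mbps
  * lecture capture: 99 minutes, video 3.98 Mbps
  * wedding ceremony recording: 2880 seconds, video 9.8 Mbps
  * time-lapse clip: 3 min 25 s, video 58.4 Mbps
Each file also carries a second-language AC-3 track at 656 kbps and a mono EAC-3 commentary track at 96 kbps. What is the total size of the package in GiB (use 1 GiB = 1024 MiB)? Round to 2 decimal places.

47.75 GiB

Audio total: 656 + 96 = 752 kbps = 0.752 Mbps.
feature film: 11.112 Mbps × 8940 s = 99341.3 Mb
screen recording: 4.312 Mbps × 3180 s = 13712.2 Mb
gameplay capture: 27.752 Mbps × 8160 s = 226456.3 Mb
lecture capture: 4.732 Mbps × 5940 s = 28108.1 Mb
wedding ceremony recording: 10.552 Mbps × 2880 s = 30389.8 Mb
time-lapse clip: 59.152 Mbps × 205 s = 12126.2 Mb
Total: 410133.8 Mb = 51266.7 MB.
= 47.75 GiB.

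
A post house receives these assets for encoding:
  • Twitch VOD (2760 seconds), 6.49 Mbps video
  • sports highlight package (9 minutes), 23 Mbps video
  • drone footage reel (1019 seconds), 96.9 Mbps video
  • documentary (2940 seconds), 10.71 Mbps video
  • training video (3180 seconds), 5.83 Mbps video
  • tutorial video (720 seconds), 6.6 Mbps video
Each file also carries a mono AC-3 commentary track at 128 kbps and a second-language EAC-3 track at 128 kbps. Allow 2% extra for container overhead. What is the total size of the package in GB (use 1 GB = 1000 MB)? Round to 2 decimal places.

Audio total: 128 + 128 = 256 kbps = 0.256 Mbps.
Twitch VOD: 6.746 Mbps × 2760 s × 1.02 = 18991.3 Mb
sports highlight package: 23.256 Mbps × 540 s × 1.02 = 12809.4 Mb
drone footage reel: 97.156 Mbps × 1019 s × 1.02 = 100982.0 Mb
documentary: 10.966 Mbps × 2940 s × 1.02 = 32884.8 Mb
training video: 6.086 Mbps × 3180 s × 1.02 = 19740.5 Mb
tutorial video: 6.856 Mbps × 720 s × 1.02 = 5035.0 Mb
Total: 190443.2 Mb = 23805.4 MB.
= 23.81 GB.

23.81 GB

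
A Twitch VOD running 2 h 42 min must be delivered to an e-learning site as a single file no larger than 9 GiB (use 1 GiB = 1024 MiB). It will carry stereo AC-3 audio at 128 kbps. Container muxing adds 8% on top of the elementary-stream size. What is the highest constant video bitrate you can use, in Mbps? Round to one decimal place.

7.2 Mbps

Budget: 9 GiB = 77309.4 Mb.
Stream payload after overhead: 77309.4 / 1.08 = 71582.8 Mb.
2 h 42 min = 162 min = 9720 s
Total bitrate budget: 71582.8 Mb / 9720 s = 7.364 Mbps.
Audio: 128 kbps = 0.128 Mbps.
Video: 7.364 − 0.128 = 7.236 Mbps.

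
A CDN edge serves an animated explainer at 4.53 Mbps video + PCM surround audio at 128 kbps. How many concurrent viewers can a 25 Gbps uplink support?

Audio: 128 kbps = 0.128 Mbps.
Per-viewer media rate: 4.658 Mbps.
25 Gbps = 25,000 Mbps; 25,000 / 4.658 = 5367.11 → 5367 viewers.

5367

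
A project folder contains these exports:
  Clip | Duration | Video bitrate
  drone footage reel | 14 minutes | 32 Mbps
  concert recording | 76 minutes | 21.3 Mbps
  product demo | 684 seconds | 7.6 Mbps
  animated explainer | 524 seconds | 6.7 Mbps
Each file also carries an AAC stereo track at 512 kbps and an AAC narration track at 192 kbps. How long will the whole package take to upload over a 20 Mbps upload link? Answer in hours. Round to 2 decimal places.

1.91 hours

Audio total: 512 + 192 = 704 kbps = 0.704 Mbps.
drone footage reel: 32.704 Mbps × 840 s = 27471.4 Mb
concert recording: 22.004 Mbps × 4560 s = 100338.2 Mb
product demo: 8.304 Mbps × 684 s = 5679.9 Mb
animated explainer: 7.404 Mbps × 524 s = 3879.7 Mb
Total: 137369.2 Mb = 17171.2 MB.
At 20 Mbps: 137369.2 / 20 = 6868 s ≈ 1.91 hours.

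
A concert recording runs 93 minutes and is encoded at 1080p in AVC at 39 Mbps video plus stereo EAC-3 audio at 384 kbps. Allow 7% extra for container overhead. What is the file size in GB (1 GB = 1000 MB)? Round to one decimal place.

29.4 GB

93 min = 5580 s
Audio: 384 kbps = 0.384 Mbps.
Total bitrate: 39 + 0.384 = 39.384 Mbps.
Stream data: 39.384 Mbps × 5580 s = 219762.7 Mb.
With 7% container overhead: ×1.07.
235,146 Mb ÷ 8 = 29,393 MB → 29.39 GB.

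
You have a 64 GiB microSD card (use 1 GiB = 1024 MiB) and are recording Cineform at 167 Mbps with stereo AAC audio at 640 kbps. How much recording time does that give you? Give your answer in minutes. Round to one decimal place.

54.7 minutes

Audio: 640 kbps = 0.640 Mbps.
Total bitrate: 167 + 0.640 = 167.640 Mbps.
Capacity: 64 GiB = 549,756 Mb.
Recording time: 549,756 / 167.640 = 3,279 s ≈ 54.7 minutes.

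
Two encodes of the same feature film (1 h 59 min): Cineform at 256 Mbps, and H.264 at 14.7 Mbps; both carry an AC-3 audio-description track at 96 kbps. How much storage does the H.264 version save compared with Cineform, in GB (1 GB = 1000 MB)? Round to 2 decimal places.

215.36 GB

1 h 59 min = 119 min = 7140 s
Audio: 96 kbps = 0.096 Mbps.
Cineform: 256.096 Mbps × 7140 s = 1828525.4 Mb = 228.566 GB.
H.264: 14.796 Mbps × 7140 s = 105643.4 Mb = 13.205 GB.
Saving: 228.566 − 13.205 = 215.360 GB.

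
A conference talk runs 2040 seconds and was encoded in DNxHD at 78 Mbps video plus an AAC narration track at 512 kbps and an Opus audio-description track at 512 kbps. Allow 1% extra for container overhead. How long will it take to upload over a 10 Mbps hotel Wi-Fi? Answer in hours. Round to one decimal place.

Audio total: 512 + 512 = 1024 kbps = 1.024 Mbps.
Total bitrate: 79.024 Mbps.
File: 79.024 Mbps × 2040 s = 161209.0 Mb.
With 1% container overhead: ×1.01. → 162821.0 Mb.
At 10 Mbps: 162821.0 / 10 = 16282.1 s ≈ 4.52 hours.

4.5 hours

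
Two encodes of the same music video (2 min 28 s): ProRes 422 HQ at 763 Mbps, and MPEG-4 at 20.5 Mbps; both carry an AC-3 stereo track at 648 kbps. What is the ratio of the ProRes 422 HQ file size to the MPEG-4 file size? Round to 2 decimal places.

36.11

2 min 28 s = 148 s
Audio: 648 kbps = 0.648 Mbps.
ProRes 422 HQ: 763.648 Mbps × 148 s = 113019.9 Mb = 14.127 GB.
MPEG-4: 21.148 Mbps × 148 s = 3129.9 Mb = 0.391 GB.
Ratio: 14.127 / 0.391 = 36.110.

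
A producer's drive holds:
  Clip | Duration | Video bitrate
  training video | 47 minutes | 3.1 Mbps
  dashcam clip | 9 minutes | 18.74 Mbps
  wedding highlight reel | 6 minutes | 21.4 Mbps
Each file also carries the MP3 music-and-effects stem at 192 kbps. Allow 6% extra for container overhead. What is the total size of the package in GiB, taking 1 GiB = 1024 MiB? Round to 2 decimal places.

Audio: 192 kbps = 0.192 Mbps.
training video: 3.292 Mbps × 2820 s × 1.06 = 9840.4 Mb
dashcam clip: 18.932 Mbps × 540 s × 1.06 = 10836.7 Mb
wedding highlight reel: 21.592 Mbps × 360 s × 1.06 = 8239.5 Mb
Total: 28916.6 Mb = 3614.6 MB.
= 3.366 GiB.

3.37 GiB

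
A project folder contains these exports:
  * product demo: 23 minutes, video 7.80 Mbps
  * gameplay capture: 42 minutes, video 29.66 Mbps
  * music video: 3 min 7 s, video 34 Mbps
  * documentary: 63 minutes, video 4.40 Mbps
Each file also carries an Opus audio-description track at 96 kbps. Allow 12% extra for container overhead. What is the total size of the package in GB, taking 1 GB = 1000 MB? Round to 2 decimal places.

15.30 GB

Audio: 96 kbps = 0.096 Mbps.
product demo: 7.896 Mbps × 1380 s × 1.12 = 12204.1 Mb
gameplay capture: 29.756 Mbps × 2520 s × 1.12 = 83983.3 Mb
music video: 34.096 Mbps × 187 s × 1.12 = 7141.1 Mb
documentary: 4.496 Mbps × 3780 s × 1.12 = 19034.3 Mb
Total: 122362.7 Mb = 15295.3 MB.
= 15.30 GB.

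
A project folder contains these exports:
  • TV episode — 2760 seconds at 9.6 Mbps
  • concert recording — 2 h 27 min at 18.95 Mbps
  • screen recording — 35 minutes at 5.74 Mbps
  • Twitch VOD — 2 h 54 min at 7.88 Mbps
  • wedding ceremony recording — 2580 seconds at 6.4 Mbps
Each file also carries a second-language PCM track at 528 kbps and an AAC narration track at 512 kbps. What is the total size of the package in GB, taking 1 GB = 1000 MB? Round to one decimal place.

41.5 GB

Audio total: 528 + 512 = 1040 kbps = 1.040 Mbps.
TV episode: 10.640 Mbps × 2760 s = 29366.4 Mb
concert recording: 19.990 Mbps × 8820 s = 176311.8 Mb
screen recording: 6.780 Mbps × 2100 s = 14238.0 Mb
Twitch VOD: 8.920 Mbps × 10440 s = 93124.8 Mb
wedding ceremony recording: 7.440 Mbps × 2580 s = 19195.2 Mb
Total: 332236.2 Mb = 41529.5 MB.
= 41.53 GB.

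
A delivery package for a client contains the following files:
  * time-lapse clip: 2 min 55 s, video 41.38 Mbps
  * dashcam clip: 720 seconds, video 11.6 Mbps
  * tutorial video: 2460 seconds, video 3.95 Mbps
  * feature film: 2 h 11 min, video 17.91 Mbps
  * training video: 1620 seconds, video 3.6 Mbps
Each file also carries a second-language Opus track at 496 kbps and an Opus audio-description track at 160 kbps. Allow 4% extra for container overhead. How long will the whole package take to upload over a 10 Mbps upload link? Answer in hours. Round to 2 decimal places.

Audio total: 496 + 160 = 656 kbps = 0.656 Mbps.
time-lapse clip: 42.036 Mbps × 175 s × 1.04 = 7650.6 Mb
dashcam clip: 12.256 Mbps × 720 s × 1.04 = 9177.3 Mb
tutorial video: 4.606 Mbps × 2460 s × 1.04 = 11784.0 Mb
feature film: 18.566 Mbps × 7860 s × 1.04 = 151765.9 Mb
training video: 4.256 Mbps × 1620 s × 1.04 = 7170.5 Mb
Total: 187548.3 Mb = 23443.5 MB.
At 10 Mbps: 187548.3 / 10 = 18755 s ≈ 5.21 hours.

5.21 hours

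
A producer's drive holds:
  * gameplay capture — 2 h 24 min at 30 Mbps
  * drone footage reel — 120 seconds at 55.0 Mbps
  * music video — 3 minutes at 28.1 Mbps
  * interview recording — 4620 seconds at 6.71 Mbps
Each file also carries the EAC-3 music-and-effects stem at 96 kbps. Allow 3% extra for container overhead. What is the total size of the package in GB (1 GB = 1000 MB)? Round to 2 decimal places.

Audio: 96 kbps = 0.096 Mbps.
gameplay capture: 30.096 Mbps × 8640 s × 1.03 = 267830.3 Mb
drone footage reel: 55.096 Mbps × 120 s × 1.03 = 6809.9 Mb
music video: 28.196 Mbps × 180 s × 1.03 = 5227.5 Mb
interview recording: 6.806 Mbps × 4620 s × 1.03 = 32387.0 Mb
Total: 312254.8 Mb = 39031.8 MB.
= 39.03 GB.

39.03 GB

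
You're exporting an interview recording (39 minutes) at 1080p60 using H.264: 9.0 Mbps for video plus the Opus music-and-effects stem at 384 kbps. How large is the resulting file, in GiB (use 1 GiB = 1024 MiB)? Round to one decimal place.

2.6 GiB

39 min = 2340 s
Audio: 384 kbps = 0.384 Mbps.
Total bitrate: 9.0 + 0.384 = 9.384 Mbps.
Stream data: 9.384 Mbps × 2340 s = 21958.6 Mb.
21,959 Mb = 2,744,820,000 bytes ÷ 1,073,741,824 = 2.556 GiB.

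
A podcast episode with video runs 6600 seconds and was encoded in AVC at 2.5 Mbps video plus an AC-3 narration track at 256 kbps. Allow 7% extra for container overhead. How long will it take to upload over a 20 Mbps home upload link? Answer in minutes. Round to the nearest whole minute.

Audio: 256 kbps = 0.256 Mbps.
Total bitrate: 2.756 Mbps.
File: 2.756 Mbps × 6600 s = 18189.6 Mb.
With 7% container overhead: ×1.07. → 19462.9 Mb.
At 20 Mbps: 19462.9 / 20 = 973.1 s ≈ 16.2 minutes.

16 minutes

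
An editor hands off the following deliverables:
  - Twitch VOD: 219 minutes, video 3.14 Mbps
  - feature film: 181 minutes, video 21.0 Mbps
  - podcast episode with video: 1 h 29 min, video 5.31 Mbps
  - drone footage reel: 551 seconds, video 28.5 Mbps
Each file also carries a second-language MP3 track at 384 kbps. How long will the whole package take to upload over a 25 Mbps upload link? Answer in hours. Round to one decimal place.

3.6 hours

Audio: 384 kbps = 0.384 Mbps.
Twitch VOD: 3.524 Mbps × 13140 s = 46305.4 Mb
feature film: 21.384 Mbps × 10860 s = 232230.2 Mb
podcast episode with video: 5.694 Mbps × 5340 s = 30406.0 Mb
drone footage reel: 28.884 Mbps × 551 s = 15915.1 Mb
Total: 324856.6 Mb = 40607.1 MB.
At 25 Mbps: 324856.6 / 25 = 12994 s ≈ 3.61 hours.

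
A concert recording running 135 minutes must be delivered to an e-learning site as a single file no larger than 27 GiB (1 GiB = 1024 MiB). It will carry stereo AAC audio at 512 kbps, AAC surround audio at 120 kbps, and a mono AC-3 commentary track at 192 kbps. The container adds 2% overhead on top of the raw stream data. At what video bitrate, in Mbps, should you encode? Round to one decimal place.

Budget: 27 GiB = 231928.2 Mb.
Stream payload after overhead: 231928.2 / 1.02 = 227380.6 Mb.
135 min = 8100 s
Total bitrate budget: 227380.6 Mb / 8100 s = 28.072 Mbps.
Audio total: 512 + 120 + 192 = 824 kbps = 0.824 Mbps.
Video: 28.072 − 0.824 = 27.248 Mbps.

27.2 Mbps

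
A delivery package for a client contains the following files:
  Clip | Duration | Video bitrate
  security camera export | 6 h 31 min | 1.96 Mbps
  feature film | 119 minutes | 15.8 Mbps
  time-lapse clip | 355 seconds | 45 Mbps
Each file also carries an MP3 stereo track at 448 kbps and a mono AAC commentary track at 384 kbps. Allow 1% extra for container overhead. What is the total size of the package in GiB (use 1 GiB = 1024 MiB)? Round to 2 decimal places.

23.58 GiB

Audio total: 448 + 384 = 832 kbps = 0.832 Mbps.
security camera export: 2.792 Mbps × 23460 s × 1.01 = 66155.3 Mb
feature film: 16.632 Mbps × 7140 s × 1.01 = 119940.0 Mb
time-lapse clip: 45.832 Mbps × 355 s × 1.01 = 16433.1 Mb
Total: 202528.4 Mb = 25316.0 MB.
= 23.58 GiB.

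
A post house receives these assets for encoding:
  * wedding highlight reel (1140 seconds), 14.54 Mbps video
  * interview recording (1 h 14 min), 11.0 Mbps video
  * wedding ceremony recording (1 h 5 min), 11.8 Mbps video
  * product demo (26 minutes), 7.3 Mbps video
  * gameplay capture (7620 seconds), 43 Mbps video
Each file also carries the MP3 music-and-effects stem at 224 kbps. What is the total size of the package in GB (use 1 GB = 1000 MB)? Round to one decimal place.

56.8 GB

Audio: 224 kbps = 0.224 Mbps.
wedding highlight reel: 14.764 Mbps × 1140 s = 16831.0 Mb
interview recording: 11.224 Mbps × 4440 s = 49834.6 Mb
wedding ceremony recording: 12.024 Mbps × 3900 s = 46893.6 Mb
product demo: 7.524 Mbps × 1560 s = 11737.4 Mb
gameplay capture: 43.224 Mbps × 7620 s = 329366.9 Mb
Total: 454663.4 Mb = 56832.9 MB.
= 56.83 GB.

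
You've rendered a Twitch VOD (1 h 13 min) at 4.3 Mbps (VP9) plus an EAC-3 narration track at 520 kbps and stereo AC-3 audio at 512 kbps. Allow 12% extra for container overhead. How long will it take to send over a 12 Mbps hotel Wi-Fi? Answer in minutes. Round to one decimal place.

1 h 13 min = 73 min = 4380 s
Audio total: 520 + 512 = 1032 kbps = 1.032 Mbps.
Total bitrate: 5.332 Mbps.
File: 5.332 Mbps × 4380 s = 23354.2 Mb.
With 12% container overhead: ×1.12. → 26156.7 Mb.
At 12 Mbps: 26156.7 / 12 = 2179.7 s ≈ 36.3 minutes.

36.3 minutes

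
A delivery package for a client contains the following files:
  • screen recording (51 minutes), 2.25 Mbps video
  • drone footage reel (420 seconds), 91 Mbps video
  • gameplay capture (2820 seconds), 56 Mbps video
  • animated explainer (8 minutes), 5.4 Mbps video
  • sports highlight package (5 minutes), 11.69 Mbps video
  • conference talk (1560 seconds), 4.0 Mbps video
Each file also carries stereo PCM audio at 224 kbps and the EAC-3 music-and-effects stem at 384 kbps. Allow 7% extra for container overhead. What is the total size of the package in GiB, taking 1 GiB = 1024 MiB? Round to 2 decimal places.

27.48 GiB

Audio total: 224 + 384 = 608 kbps = 0.608 Mbps.
screen recording: 2.858 Mbps × 3060 s × 1.07 = 9357.7 Mb
drone footage reel: 91.608 Mbps × 420 s × 1.07 = 41168.6 Mb
gameplay capture: 56.608 Mbps × 2820 s × 1.07 = 170809.0 Mb
animated explainer: 6.008 Mbps × 480 s × 1.07 = 3085.7 Mb
sports highlight package: 12.298 Mbps × 300 s × 1.07 = 3947.7 Mb
conference talk: 4.608 Mbps × 1560 s × 1.07 = 7691.7 Mb
Total: 236060.3 Mb = 29507.5 MB.
= 27.48 GiB.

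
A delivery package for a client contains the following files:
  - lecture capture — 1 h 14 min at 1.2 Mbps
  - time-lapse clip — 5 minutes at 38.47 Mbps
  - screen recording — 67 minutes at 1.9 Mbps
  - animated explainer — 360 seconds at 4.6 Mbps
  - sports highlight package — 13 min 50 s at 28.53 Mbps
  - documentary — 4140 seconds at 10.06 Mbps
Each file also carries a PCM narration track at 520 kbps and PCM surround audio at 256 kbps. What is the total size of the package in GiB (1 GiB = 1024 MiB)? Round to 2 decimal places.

Audio total: 520 + 256 = 776 kbps = 0.776 Mbps.
lecture capture: 1.976 Mbps × 4440 s = 8773.4 Mb
time-lapse clip: 39.246 Mbps × 300 s = 11773.8 Mb
screen recording: 2.676 Mbps × 4020 s = 10757.5 Mb
animated explainer: 5.376 Mbps × 360 s = 1935.4 Mb
sports highlight package: 29.306 Mbps × 830 s = 24324.0 Mb
documentary: 10.836 Mbps × 4140 s = 44861.0 Mb
Total: 102425.1 Mb = 12803.1 MB.
= 11.92 GiB.

11.92 GiB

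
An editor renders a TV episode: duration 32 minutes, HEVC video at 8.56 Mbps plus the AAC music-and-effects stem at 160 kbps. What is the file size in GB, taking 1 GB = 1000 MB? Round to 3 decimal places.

2.093 GB

32 min = 1920 s
Audio: 160 kbps = 0.160 Mbps.
Total bitrate: 8.56 + 0.160 = 8.720 Mbps.
Stream data: 8.720 Mbps × 1920 s = 16742.4 Mb.
16,742 Mb ÷ 8 = 2,093 MB → 2.093 GB.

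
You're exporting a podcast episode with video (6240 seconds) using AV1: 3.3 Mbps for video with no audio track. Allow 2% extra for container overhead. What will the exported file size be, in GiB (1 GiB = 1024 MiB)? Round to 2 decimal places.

Total bitrate: 3.3 Mbps.
Stream data: 3.300 Mbps × 6240 s = 20592.0 Mb.
With 2% container overhead: ×1.02.
21,004 Mb = 2,625,480,000 bytes ÷ 1,073,741,824 = 2.445 GiB.

2.45 GiB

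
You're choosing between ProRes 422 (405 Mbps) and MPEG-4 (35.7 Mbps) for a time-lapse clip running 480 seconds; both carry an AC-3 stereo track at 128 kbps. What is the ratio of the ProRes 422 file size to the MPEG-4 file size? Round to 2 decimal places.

Audio: 128 kbps = 0.128 Mbps.
ProRes 422: 405.128 Mbps × 480 s = 194461.4 Mb = 24.308 GB.
MPEG-4: 35.828 Mbps × 480 s = 17197.4 Mb = 2.150 GB.
Ratio: 24.308 / 2.150 = 11.308.

11.31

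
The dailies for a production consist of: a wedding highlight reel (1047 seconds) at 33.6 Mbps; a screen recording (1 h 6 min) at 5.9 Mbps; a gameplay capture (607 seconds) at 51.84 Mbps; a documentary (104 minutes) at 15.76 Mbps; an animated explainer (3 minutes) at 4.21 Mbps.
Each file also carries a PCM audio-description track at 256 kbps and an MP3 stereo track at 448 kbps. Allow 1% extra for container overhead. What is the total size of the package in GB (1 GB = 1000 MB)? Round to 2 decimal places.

Audio total: 256 + 448 = 704 kbps = 0.704 Mbps.
wedding highlight reel: 34.304 Mbps × 1047 s × 1.01 = 36275.5 Mb
screen recording: 6.604 Mbps × 3960 s × 1.01 = 26413.4 Mb
gameplay capture: 52.544 Mbps × 607 s × 1.01 = 32213.2 Mb
documentary: 16.464 Mbps × 6240 s × 1.01 = 103762.7 Mb
animated explainer: 4.914 Mbps × 180 s × 1.01 = 893.4 Mb
Total: 199558.0 Mb = 24944.8 MB.
= 24.94 GB.

24.94 GB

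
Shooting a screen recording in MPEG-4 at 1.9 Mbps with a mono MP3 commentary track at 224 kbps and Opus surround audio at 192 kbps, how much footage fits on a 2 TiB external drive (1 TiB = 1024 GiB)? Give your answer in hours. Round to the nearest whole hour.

2110 hours

Audio total: 224 + 192 = 416 kbps = 0.416 Mbps.
Total bitrate: 1.9 + 0.416 = 2.316 Mbps.
Capacity: 2 TiB = 17,592,186 Mb.
Recording time: 17,592,186 / 2.316 = 7,595,935 s ≈ 2,110 hours.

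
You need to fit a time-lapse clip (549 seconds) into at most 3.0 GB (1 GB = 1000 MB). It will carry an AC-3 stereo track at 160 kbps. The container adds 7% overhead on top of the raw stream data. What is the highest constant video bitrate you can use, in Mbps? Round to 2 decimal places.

40.70 Mbps

Budget: 3.0 GB = 24000.0 Mb.
Stream payload after overhead: 24000.0 / 1.07 = 22429.9 Mb.
Total bitrate budget: 22429.9 Mb / 549 s = 40.856 Mbps.
Audio: 160 kbps = 0.160 Mbps.
Video: 40.856 − 0.160 = 40.696 Mbps.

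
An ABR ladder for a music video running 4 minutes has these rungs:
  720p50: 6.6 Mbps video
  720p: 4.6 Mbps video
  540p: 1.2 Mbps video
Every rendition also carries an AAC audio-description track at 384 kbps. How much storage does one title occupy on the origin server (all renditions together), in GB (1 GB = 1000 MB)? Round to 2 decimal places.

4 min = 240 s
Audio: 384 kbps = 0.384 Mbps.
Sum of rendition bitrates: (6.6+0.384) + (4.6+0.384) + (1.2+0.384) = 13.552 Mbps.
× 240 s = 3,252 Mb = 406.6 MB = 0.4066 GB.

0.41 GB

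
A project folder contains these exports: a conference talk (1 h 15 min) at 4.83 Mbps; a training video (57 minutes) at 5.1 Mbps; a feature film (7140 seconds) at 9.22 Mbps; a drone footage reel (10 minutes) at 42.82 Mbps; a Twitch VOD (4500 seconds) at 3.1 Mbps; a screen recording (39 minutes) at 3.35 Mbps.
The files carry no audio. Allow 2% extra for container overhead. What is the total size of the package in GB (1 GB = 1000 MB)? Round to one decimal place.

conference talk: 4.830 Mbps × 4500 s × 1.02 = 22169.7 Mb
training video: 5.100 Mbps × 3420 s × 1.02 = 17790.8 Mb
feature film: 9.220 Mbps × 7140 s × 1.02 = 67147.4 Mb
drone footage reel: 42.820 Mbps × 600 s × 1.02 = 26205.8 Mb
Twitch VOD: 3.100 Mbps × 4500 s × 1.02 = 14229.0 Mb
screen recording: 3.350 Mbps × 2340 s × 1.02 = 7995.8 Mb
Total: 155538.6 Mb = 19442.3 MB.
= 19.44 GB.

19.4 GB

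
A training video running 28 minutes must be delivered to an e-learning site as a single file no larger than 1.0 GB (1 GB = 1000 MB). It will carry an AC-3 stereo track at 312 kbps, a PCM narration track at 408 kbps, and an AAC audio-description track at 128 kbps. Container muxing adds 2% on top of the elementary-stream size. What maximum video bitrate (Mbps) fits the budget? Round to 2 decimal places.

Budget: 1.0 GB = 8000.0 Mb.
Stream payload after overhead: 8000.0 / 1.02 = 7843.1 Mb.
28 min = 1680 s
Total bitrate budget: 7843.1 Mb / 1680 s = 4.669 Mbps.
Audio total: 312 + 408 + 128 = 848 kbps = 0.848 Mbps.
Video: 4.669 − 0.848 = 3.821 Mbps.

3.82 Mbps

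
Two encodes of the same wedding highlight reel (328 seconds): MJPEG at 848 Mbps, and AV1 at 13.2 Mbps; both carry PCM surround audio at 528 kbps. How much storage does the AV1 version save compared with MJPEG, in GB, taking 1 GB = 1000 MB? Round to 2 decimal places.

Audio: 528 kbps = 0.528 Mbps.
MJPEG: 848.528 Mbps × 328 s = 278317.2 Mb = 34.790 GB.
AV1: 13.728 Mbps × 328 s = 4502.8 Mb = 0.563 GB.
Saving: 34.790 − 0.563 = 34.227 GB.

34.23 GB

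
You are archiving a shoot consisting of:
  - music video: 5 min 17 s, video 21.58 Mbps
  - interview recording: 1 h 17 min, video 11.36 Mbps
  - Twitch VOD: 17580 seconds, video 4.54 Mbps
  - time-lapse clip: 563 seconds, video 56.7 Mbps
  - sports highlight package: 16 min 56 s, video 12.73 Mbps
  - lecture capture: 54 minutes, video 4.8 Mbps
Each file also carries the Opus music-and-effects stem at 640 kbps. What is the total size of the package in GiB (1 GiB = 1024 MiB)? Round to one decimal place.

25.3 GiB

Audio: 640 kbps = 0.640 Mbps.
music video: 22.220 Mbps × 317 s = 7043.7 Mb
interview recording: 12.000 Mbps × 4620 s = 55440.0 Mb
Twitch VOD: 5.180 Mbps × 17580 s = 91064.4 Mb
time-lapse clip: 57.340 Mbps × 563 s = 32282.4 Mb
sports highlight package: 13.370 Mbps × 1016 s = 13583.9 Mb
lecture capture: 5.440 Mbps × 3240 s = 17625.6 Mb
Total: 217040.1 Mb = 27130.0 MB.
= 25.27 GiB.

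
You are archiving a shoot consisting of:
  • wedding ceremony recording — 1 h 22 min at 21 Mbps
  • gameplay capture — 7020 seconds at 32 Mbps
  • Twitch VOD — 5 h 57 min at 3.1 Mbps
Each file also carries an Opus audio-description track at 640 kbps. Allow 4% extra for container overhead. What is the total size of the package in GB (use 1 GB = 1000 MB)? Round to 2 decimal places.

Audio: 640 kbps = 0.640 Mbps.
wedding ceremony recording: 21.640 Mbps × 4920 s × 1.04 = 110727.6 Mb
gameplay capture: 32.640 Mbps × 7020 s × 1.04 = 238298.1 Mb
Twitch VOD: 3.740 Mbps × 21420 s × 1.04 = 83315.2 Mb
Total: 432340.9 Mb = 54042.6 MB.
= 54.04 GB.

54.04 GB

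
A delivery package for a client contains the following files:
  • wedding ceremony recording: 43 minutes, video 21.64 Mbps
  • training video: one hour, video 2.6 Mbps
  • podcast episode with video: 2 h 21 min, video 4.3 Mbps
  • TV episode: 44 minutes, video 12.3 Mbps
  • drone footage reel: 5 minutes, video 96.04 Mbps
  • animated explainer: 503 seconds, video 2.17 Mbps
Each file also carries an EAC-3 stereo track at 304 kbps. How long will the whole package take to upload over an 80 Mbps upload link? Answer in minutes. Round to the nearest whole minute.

Audio: 304 kbps = 0.304 Mbps.
wedding ceremony recording: 21.944 Mbps × 2580 s = 56615.5 Mb
training video: 2.904 Mbps × 3600 s = 10454.4 Mb
podcast episode with video: 4.604 Mbps × 8460 s = 38949.8 Mb
TV episode: 12.604 Mbps × 2640 s = 33274.6 Mb
drone footage reel: 96.344 Mbps × 300 s = 28903.2 Mb
animated explainer: 2.474 Mbps × 503 s = 1244.4 Mb
Total: 169441.9 Mb = 21180.2 MB.
At 80 Mbps: 169441.9 / 80 = 2118 s ≈ 35.3 minutes.

35 minutes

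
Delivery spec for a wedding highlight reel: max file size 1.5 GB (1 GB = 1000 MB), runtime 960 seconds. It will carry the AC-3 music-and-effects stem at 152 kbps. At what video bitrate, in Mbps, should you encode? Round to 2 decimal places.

12.35 Mbps

Budget: 1.5 GB = 12000.0 Mb.
Total bitrate budget: 12000.0 Mb / 960 s = 12.500 Mbps.
Audio: 152 kbps = 0.152 Mbps.
Video: 12.500 − 0.152 = 12.348 Mbps.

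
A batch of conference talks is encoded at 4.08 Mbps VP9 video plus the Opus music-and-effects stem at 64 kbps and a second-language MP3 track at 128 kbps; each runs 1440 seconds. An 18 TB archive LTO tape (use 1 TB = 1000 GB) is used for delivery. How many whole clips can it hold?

Audio total: 64 + 128 = 192 kbps = 0.192 Mbps.
Total bitrate: 4.272 Mbps.
Per item: 4.272 Mbps × 1440 s = 6,152 Mb = 769.0 MB.
Capacity: 18 TB = 144,000,000 Mb; 23408.24 items → 23408 complete.

23408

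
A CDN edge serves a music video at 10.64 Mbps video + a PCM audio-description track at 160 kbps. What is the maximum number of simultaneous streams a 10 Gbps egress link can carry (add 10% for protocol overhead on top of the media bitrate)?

841

Audio: 160 kbps = 0.160 Mbps.
Per-viewer media rate: 10.800 Mbps.
On the wire with 10% overhead: 11.880 Mbps.
10 Gbps = 10,000 Mbps; 10,000 / 11.880 = 841.75 → 841 viewers.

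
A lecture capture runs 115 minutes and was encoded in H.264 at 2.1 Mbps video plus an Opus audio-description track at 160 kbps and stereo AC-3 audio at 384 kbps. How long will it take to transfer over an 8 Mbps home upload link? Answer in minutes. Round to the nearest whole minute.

115 min = 6900 s
Audio total: 160 + 384 = 544 kbps = 0.544 Mbps.
Total bitrate: 2.644 Mbps.
File: 2.644 Mbps × 6900 s = 18243.6 Mb.
At 8 Mbps: 18243.6 / 8 = 2280.4 s ≈ 38 minutes.

38 minutes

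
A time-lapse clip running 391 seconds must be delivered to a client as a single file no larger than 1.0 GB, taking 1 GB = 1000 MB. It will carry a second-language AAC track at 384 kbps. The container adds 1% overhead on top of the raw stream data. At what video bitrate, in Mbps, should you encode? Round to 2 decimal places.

Budget: 1.0 GB = 8000.0 Mb.
Stream payload after overhead: 8000.0 / 1.01 = 7920.8 Mb.
Total bitrate budget: 7920.8 Mb / 391 s = 20.258 Mbps.
Audio: 384 kbps = 0.384 Mbps.
Video: 20.258 − 0.384 = 19.874 Mbps.

19.87 Mbps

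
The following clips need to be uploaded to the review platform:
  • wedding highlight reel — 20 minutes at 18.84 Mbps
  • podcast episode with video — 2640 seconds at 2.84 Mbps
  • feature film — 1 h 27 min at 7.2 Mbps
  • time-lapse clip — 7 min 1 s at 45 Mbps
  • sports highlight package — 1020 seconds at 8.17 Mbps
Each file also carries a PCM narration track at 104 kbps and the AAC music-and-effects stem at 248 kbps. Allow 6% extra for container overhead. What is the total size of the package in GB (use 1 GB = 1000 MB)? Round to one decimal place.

Audio total: 104 + 248 = 352 kbps = 0.352 Mbps.
wedding highlight reel: 19.192 Mbps × 1200 s × 1.06 = 24412.2 Mb
podcast episode with video: 3.192 Mbps × 2640 s × 1.06 = 8932.5 Mb
feature film: 7.552 Mbps × 5220 s × 1.06 = 41786.7 Mb
time-lapse clip: 45.352 Mbps × 421 s × 1.06 = 20238.8 Mb
sports highlight package: 8.522 Mbps × 1020 s × 1.06 = 9214.0 Mb
Total: 104584.2 Mb = 13073.0 MB.
= 13.07 GB.

13.1 GB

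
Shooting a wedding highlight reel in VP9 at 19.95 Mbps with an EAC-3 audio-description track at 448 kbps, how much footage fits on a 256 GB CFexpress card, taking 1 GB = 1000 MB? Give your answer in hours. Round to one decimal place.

Audio: 448 kbps = 0.448 Mbps.
Total bitrate: 19.95 + 0.448 = 20.398 Mbps.
Capacity: 256 GB = 2,048,000 Mb.
Recording time: 2,048,000 / 20.398 = 100,402 s ≈ 27.9 hours.

27.9 hours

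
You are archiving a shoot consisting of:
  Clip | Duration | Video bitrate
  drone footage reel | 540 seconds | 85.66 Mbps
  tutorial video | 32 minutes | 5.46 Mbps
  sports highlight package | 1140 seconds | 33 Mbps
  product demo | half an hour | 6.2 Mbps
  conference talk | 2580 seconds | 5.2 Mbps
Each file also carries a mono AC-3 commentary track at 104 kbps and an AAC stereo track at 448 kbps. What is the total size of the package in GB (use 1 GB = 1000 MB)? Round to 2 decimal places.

15.42 GB

Audio total: 104 + 448 = 552 kbps = 0.552 Mbps.
drone footage reel: 86.212 Mbps × 540 s = 46554.5 Mb
tutorial video: 6.012 Mbps × 1920 s = 11543.0 Mb
sports highlight package: 33.552 Mbps × 1140 s = 38249.3 Mb
product demo: 6.752 Mbps × 1800 s = 12153.6 Mb
conference talk: 5.752 Mbps × 2580 s = 14840.2 Mb
Total: 123340.6 Mb = 15417.6 MB.
= 15.42 GB.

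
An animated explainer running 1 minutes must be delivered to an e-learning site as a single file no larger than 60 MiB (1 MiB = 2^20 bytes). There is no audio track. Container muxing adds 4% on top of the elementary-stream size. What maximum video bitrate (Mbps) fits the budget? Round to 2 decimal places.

8.07 Mbps

Budget: 60 MiB = 503.3 Mb.
Stream payload after overhead: 503.3 / 1.04 = 484.0 Mb.
Total bitrate budget: 484.0 Mb / 60 s = 8.066 Mbps.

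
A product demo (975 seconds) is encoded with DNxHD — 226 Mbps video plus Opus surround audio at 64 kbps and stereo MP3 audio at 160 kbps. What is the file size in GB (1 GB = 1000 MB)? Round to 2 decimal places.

27.57 GB

Audio total: 64 + 160 = 224 kbps = 0.224 Mbps.
Total bitrate: 226 + 0.224 = 226.224 Mbps.
Stream data: 226.224 Mbps × 975 s = 220568.4 Mb.
220,568 Mb ÷ 8 = 27,571 MB → 27.57 GB.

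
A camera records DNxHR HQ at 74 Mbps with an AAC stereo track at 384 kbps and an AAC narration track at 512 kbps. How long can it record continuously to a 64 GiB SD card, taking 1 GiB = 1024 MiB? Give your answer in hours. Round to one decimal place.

2.0 hours

Audio total: 384 + 512 = 896 kbps = 0.896 Mbps.
Total bitrate: 74 + 0.896 = 74.896 Mbps.
Capacity: 64 GiB = 549,756 Mb.
Recording time: 549,756 / 74.896 = 7,340 s ≈ 2.04 hours.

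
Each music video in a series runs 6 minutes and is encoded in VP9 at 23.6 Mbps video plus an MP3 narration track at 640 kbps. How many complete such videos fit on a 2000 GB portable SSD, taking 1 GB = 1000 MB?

6 min = 360 s
Audio: 640 kbps = 0.640 Mbps.
Total bitrate: 24.240 Mbps.
Per item: 24.240 Mbps × 360 s = 8,726 Mb = 1,091 MB.
Capacity: 2000 GB = 16,000,000 Mb; 1833.52 items → 1833 complete.

1833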